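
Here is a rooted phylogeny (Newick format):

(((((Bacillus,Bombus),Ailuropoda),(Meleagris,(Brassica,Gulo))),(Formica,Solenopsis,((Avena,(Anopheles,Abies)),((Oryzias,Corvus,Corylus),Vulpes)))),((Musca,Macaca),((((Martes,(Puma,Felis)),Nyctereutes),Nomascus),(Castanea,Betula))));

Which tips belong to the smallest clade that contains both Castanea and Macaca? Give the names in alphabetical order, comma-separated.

Tracing Castanea: it sits inside (Castanea,Betula).
Tracing Macaca: it sits inside (Musca,Macaca).
The smallest clade enclosing both is ((Musca,Macaca),((((Martes,(Puma,Felis)),Nyctereutes),Nomascus),(Castanea,Betula))); the answer is its 9 terminal taxa in alphabetical order.

Betula, Castanea, Felis, Macaca, Martes, Musca, Nomascus, Nyctereutes, Puma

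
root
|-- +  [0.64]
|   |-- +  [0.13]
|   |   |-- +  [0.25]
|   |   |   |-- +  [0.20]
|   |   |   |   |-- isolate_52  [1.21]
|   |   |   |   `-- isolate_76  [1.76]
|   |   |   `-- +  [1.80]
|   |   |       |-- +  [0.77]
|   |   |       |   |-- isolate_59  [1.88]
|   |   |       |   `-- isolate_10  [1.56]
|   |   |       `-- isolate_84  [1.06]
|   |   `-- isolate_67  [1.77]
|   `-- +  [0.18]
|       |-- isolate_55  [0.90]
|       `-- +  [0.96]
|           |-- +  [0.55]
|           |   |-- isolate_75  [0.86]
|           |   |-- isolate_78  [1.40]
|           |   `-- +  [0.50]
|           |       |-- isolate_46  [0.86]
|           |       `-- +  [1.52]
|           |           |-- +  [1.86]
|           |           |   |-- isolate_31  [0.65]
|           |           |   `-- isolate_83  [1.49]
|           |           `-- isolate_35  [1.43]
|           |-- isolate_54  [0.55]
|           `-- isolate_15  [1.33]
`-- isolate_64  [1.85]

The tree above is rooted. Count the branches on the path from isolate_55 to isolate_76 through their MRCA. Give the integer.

The MRCA of isolate_55 and isolate_76 is the node subtending ((((isolate_52,isolate_76),((isolate_59,isolate_10),isolate_84)),isolate_67),(isolate_55,((isolate_75,isolate_78,(isolate_46,((isolate_31,isolate_83),isolate_35))),isolate_54,isolate_15))).
From isolate_55 up to that node: 2 branches. From isolate_76 up to the same node: 4 branches. Total: 2 + 4 = 6.

6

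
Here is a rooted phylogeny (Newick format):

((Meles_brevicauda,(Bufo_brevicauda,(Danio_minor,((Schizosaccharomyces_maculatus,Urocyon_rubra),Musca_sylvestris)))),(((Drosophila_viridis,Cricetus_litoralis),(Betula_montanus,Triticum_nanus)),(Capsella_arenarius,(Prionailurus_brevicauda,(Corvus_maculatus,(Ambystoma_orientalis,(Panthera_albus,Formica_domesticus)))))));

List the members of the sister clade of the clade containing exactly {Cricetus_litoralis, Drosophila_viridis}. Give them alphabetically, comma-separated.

Betula_montanus, Triticum_nanus

The clade containing exactly {Cricetus_litoralis, Drosophila_viridis} attaches to the tree at the node subtending ((Drosophila_viridis,Cricetus_litoralis),(Betula_montanus,Triticum_nanus)).
The other lineage descending from that same node — the sister group — is (Betula_montanus,Triticum_nanus); its 2 tips in alphabetical order are the answer.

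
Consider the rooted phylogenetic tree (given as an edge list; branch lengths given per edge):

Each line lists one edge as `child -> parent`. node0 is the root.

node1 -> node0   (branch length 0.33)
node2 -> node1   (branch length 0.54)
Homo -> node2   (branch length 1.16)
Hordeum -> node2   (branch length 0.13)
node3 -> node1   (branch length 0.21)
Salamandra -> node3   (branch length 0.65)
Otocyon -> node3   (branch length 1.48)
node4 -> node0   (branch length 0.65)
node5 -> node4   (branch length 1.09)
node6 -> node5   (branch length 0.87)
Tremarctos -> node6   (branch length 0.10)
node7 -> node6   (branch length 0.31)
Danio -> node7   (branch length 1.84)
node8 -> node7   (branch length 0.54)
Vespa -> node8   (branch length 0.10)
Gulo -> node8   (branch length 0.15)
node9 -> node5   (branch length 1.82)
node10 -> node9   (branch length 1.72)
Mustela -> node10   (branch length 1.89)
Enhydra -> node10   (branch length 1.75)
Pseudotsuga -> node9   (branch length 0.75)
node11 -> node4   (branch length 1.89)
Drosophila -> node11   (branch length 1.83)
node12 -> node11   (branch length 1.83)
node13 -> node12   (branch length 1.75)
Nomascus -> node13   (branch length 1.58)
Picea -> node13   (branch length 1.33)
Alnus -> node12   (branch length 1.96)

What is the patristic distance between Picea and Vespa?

9.71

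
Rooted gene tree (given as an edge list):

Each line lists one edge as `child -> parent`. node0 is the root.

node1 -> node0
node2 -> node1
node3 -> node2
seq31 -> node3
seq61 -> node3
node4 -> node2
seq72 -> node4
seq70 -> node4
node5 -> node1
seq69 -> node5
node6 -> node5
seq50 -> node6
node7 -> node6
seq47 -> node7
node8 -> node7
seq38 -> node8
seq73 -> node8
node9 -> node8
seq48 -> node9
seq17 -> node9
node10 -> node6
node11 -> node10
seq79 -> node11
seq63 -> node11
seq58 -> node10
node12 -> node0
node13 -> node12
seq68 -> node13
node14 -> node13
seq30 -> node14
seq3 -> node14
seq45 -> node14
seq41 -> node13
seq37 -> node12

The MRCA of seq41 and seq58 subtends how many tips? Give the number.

20

The MRCA of seq41 and seq58 is the root, so the clade is the entire tree.
That clade contains 20 terminal taxa: seq17, seq3, seq30, seq31, seq37, seq38, seq41, seq45, seq47, seq48, seq50, seq58, seq61, seq63, seq68, seq69, seq70, seq72, seq73, seq79.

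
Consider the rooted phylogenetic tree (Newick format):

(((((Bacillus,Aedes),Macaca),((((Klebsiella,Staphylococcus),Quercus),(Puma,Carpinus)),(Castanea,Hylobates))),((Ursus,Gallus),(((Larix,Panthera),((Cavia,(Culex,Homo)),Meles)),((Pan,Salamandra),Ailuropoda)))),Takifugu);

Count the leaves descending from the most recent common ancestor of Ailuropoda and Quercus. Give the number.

The MRCA of Ailuropoda and Quercus is the node subtending ((((Bacillus,Aedes),Macaca),((((Klebsiella,Staphylococcus),Quercus),(Puma,Carpinus)),(Castanea,Hylobates))),((Ursus,Gallus),(((Larix,Panthera),((Cavia,(Culex,Homo)),Meles)),((Pan,Salamandra),Ailuropoda)))).
That clade contains 21 terminal taxa: Aedes, Ailuropoda, Bacillus, Carpinus, Castanea, Cavia, Culex, Gallus, Homo, Hylobates, Klebsiella, Larix, Macaca, Meles, Pan, Panthera, Puma, Quercus, Salamandra, Staphylococcus, Ursus.

21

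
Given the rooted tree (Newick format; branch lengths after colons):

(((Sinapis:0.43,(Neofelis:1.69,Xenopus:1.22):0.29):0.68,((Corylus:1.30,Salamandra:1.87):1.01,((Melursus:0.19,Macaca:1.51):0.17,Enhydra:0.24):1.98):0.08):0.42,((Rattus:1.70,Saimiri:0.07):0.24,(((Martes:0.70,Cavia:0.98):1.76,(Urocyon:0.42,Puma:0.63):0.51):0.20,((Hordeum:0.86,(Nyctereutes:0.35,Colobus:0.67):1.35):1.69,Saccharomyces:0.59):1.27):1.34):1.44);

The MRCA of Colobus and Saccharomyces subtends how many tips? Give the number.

4

The MRCA of Colobus and Saccharomyces is the node subtending ((Hordeum,(Nyctereutes,Colobus)),Saccharomyces).
That clade contains 4 terminal taxa: Colobus, Hordeum, Nyctereutes, Saccharomyces.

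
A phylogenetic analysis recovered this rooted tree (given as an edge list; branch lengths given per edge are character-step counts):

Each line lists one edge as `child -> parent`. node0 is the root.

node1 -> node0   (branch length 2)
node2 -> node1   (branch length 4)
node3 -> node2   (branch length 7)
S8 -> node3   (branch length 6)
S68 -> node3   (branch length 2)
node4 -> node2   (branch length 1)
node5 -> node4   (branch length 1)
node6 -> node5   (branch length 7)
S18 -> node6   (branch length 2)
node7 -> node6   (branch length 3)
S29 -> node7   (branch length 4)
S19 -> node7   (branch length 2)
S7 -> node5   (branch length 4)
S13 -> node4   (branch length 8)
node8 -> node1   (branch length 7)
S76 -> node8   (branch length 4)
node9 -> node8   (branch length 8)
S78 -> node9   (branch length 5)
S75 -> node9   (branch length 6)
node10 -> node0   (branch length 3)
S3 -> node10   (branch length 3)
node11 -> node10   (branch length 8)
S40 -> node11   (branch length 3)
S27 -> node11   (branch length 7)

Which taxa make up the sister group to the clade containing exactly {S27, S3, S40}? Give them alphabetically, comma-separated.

The clade containing exactly {S27, S3, S40} attaches directly to the root of the tree.
The other lineage descending from that same node — the sister group — is (((S8,S68),(((S18,(S29,S19)),S7),S13)),(S76,(S78,S75))); its 10 tips in alphabetical order are the answer.

S13, S18, S19, S29, S68, S7, S75, S76, S78, S8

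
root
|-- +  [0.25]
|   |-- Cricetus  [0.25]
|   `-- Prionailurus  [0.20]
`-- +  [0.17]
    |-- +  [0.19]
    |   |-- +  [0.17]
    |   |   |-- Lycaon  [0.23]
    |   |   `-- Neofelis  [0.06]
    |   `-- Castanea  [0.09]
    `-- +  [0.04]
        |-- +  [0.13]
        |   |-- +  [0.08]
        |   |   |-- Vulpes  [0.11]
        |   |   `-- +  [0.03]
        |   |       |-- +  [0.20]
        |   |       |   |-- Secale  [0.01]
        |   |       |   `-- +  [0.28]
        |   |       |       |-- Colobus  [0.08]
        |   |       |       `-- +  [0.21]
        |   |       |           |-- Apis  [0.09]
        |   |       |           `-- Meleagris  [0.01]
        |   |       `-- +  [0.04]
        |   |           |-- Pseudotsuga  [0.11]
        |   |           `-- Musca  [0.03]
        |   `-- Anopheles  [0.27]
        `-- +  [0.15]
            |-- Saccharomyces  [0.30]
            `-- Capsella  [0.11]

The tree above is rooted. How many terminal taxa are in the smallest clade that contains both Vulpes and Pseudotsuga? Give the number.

7

The MRCA of Vulpes and Pseudotsuga is the node subtending (Vulpes,((Secale,(Colobus,(Apis,Meleagris))),(Pseudotsuga,Musca))).
That clade contains 7 terminal taxa: Apis, Colobus, Meleagris, Musca, Pseudotsuga, Secale, Vulpes.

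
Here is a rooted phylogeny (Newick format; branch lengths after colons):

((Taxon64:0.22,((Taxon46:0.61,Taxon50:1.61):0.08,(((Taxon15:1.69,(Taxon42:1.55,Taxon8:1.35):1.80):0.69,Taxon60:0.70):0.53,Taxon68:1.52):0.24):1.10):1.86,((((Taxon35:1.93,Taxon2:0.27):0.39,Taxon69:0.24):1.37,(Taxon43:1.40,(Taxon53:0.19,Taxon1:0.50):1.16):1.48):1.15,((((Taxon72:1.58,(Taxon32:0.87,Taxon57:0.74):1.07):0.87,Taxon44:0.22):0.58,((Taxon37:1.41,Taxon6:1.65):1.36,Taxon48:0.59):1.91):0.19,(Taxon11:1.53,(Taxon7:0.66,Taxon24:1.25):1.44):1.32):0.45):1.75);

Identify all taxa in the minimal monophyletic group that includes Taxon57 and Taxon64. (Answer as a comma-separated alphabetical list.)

Tracing Taxon57: it sits inside (Taxon32,Taxon57).
Tracing Taxon64: it sits inside (Taxon64,((Taxon46,Taxon50),(((Taxon15,(Taxon42,Taxon8)),Taxon60),Taxon68))).
The smallest clade enclosing both is the whole tree (their MRCA is the root), so the answer is all 24 tips in alphabetical order.

Taxon1, Taxon11, Taxon15, Taxon2, Taxon24, Taxon32, Taxon35, Taxon37, Taxon42, Taxon43, Taxon44, Taxon46, Taxon48, Taxon50, Taxon53, Taxon57, Taxon6, Taxon60, Taxon64, Taxon68, Taxon69, Taxon7, Taxon72, Taxon8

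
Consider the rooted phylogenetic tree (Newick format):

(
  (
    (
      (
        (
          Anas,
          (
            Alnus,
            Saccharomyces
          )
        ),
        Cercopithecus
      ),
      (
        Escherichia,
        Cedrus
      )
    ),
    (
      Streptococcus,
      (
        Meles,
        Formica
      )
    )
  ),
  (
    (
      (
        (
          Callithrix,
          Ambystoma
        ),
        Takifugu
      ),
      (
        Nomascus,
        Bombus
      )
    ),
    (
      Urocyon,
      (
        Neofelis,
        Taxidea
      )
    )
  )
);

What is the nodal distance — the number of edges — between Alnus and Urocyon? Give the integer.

The MRCA of Alnus and Urocyon is the root of the tree.
From Alnus up to that node: 6 branches. From Urocyon up to the same node: 3 branches. Total: 6 + 3 = 9.

9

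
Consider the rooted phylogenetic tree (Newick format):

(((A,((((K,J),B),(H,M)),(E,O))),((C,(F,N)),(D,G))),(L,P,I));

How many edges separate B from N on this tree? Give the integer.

9

The MRCA of B and N is the node subtending ((A,((((K,J),B),(H,M)),(E,O))),((C,(F,N)),(D,G))).
From B up to that node: 5 branches. From N up to the same node: 4 branches. Total: 5 + 4 = 9.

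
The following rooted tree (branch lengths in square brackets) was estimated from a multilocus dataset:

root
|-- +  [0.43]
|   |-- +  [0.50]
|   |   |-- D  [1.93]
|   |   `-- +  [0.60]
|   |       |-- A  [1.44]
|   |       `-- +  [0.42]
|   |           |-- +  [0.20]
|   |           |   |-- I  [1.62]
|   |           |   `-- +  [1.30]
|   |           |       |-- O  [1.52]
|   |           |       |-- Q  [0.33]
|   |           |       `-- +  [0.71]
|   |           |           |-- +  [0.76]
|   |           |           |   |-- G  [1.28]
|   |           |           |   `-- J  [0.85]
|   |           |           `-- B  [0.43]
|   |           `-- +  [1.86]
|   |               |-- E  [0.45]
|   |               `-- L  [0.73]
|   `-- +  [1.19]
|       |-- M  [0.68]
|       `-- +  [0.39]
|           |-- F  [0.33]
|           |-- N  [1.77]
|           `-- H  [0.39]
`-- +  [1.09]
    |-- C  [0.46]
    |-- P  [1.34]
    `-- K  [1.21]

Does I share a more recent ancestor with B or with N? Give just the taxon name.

The MRCA of I and B subtends (I,(O,Q,((G,J),B))) (6 taxa).
The MRCA of I and N subtends ((D,(A,((I,(O,Q,((G,J),B))),(E,L)))),(M,(F,N,H))) (14 taxa).
The first is nested inside the second, so I shares a more recent common ancestor with B.

B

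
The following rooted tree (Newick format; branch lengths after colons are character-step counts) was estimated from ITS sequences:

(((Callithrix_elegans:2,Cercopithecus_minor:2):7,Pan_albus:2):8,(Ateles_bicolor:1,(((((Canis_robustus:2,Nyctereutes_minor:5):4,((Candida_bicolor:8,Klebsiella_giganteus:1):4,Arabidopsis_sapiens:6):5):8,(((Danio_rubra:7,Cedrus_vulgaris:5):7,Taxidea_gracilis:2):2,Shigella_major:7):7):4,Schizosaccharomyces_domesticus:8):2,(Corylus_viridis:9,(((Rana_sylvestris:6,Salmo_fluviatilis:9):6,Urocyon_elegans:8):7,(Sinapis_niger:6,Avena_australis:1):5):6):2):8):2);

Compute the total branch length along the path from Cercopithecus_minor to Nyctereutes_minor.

The path runs Cercopithecus_minor → … → MRCA → … → Nyctereutes_minor; the MRCA is the root of the tree.
Branch lengths along that path: 2 + 7 + 8 + 2 + 8 + 2 + 4 + 8 + 4 + 5 = 50.

50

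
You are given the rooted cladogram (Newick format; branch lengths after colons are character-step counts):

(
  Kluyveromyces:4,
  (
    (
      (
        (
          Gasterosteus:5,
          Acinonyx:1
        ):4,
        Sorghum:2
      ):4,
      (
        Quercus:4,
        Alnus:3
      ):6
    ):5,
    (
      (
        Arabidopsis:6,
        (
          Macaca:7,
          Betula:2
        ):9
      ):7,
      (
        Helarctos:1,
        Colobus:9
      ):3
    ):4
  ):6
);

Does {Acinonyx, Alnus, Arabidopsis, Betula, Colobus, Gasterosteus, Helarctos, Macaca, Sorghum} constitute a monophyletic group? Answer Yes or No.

The MRCA of the listed taxa subtends ((((Gasterosteus,Acinonyx),Sorghum),(Quercus,Alnus)),((Arabidopsis,(Macaca,Betula)),(Helarctos,Colobus))).
That clade also contains Quercus, which is not in the proposed group, so the group is not monophyletic.

No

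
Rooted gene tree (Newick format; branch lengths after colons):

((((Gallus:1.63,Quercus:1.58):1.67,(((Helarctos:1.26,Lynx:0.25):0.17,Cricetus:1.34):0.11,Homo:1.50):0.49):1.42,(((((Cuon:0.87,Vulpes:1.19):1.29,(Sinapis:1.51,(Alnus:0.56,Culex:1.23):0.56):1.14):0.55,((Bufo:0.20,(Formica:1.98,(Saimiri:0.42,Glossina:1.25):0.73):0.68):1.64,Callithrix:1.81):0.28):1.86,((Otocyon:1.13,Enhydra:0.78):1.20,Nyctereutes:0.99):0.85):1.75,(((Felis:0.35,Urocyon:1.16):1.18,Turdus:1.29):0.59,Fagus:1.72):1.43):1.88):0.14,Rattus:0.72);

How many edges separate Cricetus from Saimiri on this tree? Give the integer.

The MRCA of Cricetus and Saimiri is the node subtending (((Gallus,Quercus),(((Helarctos,Lynx),Cricetus),Homo)),(((((Cuon,Vulpes),(Sinapis,(Alnus,Culex))),((Bufo,(Formica,(Saimiri,Glossina))),Callithrix)),((Otocyon,Enhydra),Nyctereutes)),(((Felis,Urocyon),Turdus),Fagus))).
From Cricetus up to that node: 4 branches. From Saimiri up to the same node: 8 branches. Total: 4 + 8 = 12.

12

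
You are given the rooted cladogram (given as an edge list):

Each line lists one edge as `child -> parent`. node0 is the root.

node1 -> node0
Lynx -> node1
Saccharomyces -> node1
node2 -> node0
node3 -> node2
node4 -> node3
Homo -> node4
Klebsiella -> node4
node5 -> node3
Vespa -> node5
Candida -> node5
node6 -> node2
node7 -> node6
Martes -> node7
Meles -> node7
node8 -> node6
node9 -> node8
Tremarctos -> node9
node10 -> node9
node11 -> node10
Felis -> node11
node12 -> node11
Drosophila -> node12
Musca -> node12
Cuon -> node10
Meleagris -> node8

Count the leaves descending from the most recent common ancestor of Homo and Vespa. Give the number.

4

The MRCA of Homo and Vespa is the node subtending ((Homo,Klebsiella),(Vespa,Candida)).
That clade contains 4 terminal taxa: Candida, Homo, Klebsiella, Vespa.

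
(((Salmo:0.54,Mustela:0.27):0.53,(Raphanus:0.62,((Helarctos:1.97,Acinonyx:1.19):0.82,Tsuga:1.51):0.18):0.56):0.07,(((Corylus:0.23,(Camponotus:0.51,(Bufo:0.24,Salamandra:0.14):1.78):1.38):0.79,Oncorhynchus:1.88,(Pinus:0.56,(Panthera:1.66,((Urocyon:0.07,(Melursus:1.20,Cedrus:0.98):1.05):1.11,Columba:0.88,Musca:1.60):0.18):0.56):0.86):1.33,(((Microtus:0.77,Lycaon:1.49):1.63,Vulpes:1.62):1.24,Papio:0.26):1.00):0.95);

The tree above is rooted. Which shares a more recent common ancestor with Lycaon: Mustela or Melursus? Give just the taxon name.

Melursus

The MRCA of Lycaon and Melursus subtends (((Corylus,(Camponotus,(Bufo,Salamandra))),Oncorhynchus,(Pinus,(Panthera,((Urocyon,(Melursus,Cedrus)),Columba,Musca)))),(((Microtus,Lycaon),Vulpes),Papio)) (16 taxa).
The MRCA of Lycaon and Mustela is the root, subtending the entire tree (22 taxa).
The first is nested inside the second, so Lycaon shares a more recent common ancestor with Melursus.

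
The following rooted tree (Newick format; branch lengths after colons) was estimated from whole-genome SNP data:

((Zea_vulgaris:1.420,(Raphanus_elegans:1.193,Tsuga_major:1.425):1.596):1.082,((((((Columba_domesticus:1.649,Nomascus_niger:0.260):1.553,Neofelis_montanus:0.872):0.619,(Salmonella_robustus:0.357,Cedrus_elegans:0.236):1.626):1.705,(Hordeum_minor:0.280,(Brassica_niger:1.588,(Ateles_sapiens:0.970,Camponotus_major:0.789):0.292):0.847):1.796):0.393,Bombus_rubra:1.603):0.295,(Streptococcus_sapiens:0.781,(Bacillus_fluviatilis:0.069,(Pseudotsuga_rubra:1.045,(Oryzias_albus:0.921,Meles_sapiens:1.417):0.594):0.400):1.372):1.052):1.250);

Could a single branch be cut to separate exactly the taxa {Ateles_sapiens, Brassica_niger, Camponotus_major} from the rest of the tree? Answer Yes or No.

The most recent common ancestor of these taxa subtends (Brassica_niger,(Ateles_sapiens,Camponotus_major)).
That clade has exactly 3 tips — every listed taxon and nothing else — so the group is monophyletic.

Yes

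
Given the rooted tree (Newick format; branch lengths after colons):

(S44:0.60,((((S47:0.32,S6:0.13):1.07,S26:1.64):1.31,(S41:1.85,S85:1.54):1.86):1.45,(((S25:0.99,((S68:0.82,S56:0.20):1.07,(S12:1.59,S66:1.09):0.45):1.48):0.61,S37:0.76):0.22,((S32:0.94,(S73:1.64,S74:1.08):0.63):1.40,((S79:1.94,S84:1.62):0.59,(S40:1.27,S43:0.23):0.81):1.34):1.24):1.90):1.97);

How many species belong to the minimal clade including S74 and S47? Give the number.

The MRCA of S74 and S47 is the node subtending ((((S47,S6),S26),(S41,S85)),(((S25,((S68,S56),(S12,S66))),S37),((S32,(S73,S74)),((S79,S84),(S40,S43))))).
That clade contains 18 terminal taxa: S12, S25, S26, S32, S37, S40, S41, S43, S47, S56, S6, S66, S68, S73, S74, S79, S84, S85.

18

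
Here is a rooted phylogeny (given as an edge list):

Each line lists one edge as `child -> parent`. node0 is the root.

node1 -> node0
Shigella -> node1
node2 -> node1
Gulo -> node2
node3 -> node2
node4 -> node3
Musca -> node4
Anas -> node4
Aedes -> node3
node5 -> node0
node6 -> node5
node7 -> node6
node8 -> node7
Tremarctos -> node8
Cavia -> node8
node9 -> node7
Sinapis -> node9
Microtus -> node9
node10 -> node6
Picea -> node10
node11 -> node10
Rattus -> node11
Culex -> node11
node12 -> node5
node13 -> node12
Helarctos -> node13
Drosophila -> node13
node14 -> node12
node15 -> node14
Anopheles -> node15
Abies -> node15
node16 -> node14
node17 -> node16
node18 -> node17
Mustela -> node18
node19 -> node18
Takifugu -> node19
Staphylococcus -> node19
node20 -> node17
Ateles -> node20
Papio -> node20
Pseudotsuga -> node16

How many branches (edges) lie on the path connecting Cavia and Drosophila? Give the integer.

7

The MRCA of Cavia and Drosophila is the node subtending ((((Tremarctos,Cavia),(Sinapis,Microtus)),(Picea,(Rattus,Culex))),((Helarctos,Drosophila),((Anopheles,Abies),(((Mustela,(Takifugu,Staphylococcus)),(Ateles,Papio)),Pseudotsuga)))).
From Cavia up to that node: 4 branches. From Drosophila up to the same node: 3 branches. Total: 4 + 3 = 7.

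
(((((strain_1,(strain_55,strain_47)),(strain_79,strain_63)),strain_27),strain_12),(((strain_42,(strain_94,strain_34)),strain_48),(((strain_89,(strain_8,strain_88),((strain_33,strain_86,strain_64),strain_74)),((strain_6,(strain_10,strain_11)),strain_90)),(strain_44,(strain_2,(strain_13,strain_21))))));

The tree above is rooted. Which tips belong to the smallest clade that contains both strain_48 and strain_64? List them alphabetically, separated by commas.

strain_10, strain_11, strain_13, strain_2, strain_21, strain_33, strain_34, strain_42, strain_44, strain_48, strain_6, strain_64, strain_74, strain_8, strain_86, strain_88, strain_89, strain_90, strain_94

Tracing strain_48: it sits inside ((strain_42,(strain_94,strain_34)),strain_48).
Tracing strain_64: it sits inside (strain_33,strain_86,strain_64).
The smallest clade enclosing both is (((strain_42,(strain_94,strain_34)),strain_48),(((strain_89,(strain_8,strain_88),((strain_33,strain_86,strain_64),strain_74)),((strain_6,(strain_10,strain_11)),strain_90)),(strain_44,(strain_2,(strain_13,strain_21))))); the answer is its 19 terminal taxa in alphabetical order.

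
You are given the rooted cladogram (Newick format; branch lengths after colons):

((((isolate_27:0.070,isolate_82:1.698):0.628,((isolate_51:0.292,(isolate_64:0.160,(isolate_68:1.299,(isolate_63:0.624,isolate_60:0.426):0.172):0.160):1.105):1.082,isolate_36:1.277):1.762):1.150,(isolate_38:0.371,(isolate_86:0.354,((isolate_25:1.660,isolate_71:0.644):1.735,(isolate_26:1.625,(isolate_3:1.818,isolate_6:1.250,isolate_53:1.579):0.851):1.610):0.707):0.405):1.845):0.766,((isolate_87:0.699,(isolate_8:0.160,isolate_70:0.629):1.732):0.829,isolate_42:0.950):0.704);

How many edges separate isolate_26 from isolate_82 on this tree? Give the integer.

The MRCA of isolate_26 and isolate_82 is the node subtending (((isolate_27,isolate_82),((isolate_51,(isolate_64,(isolate_68,(isolate_63,isolate_60)))),isolate_36)),(isolate_38,(isolate_86,((isolate_25,isolate_71),(isolate_26,(isolate_3,isolate_6,isolate_53)))))).
From isolate_26 up to that node: 5 branches. From isolate_82 up to the same node: 3 branches. Total: 5 + 3 = 8.

8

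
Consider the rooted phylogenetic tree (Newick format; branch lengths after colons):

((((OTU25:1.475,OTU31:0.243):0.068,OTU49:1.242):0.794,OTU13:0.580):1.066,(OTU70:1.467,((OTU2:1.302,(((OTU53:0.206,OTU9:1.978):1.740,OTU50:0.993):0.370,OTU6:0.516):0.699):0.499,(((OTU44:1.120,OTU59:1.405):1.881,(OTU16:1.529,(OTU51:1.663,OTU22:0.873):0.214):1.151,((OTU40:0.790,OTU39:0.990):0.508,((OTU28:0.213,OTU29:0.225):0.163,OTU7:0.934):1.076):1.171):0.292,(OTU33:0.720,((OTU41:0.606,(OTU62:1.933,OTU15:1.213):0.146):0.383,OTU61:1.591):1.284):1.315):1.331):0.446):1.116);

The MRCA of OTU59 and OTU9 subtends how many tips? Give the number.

The MRCA of OTU59 and OTU9 is the node subtending ((OTU2,(((OTU53,OTU9),OTU50),OTU6)),(((OTU44,OTU59),(OTU16,(OTU51,OTU22)),((OTU40,OTU39),((OTU28,OTU29),OTU7))),(OTU33,((OTU41,(OTU62,OTU15)),OTU61)))).
That clade contains 20 terminal taxa: OTU15, OTU16, OTU2, OTU22, OTU28, OTU29, OTU33, OTU39, OTU40, OTU41, OTU44, OTU50, OTU51, OTU53, OTU59, OTU6, OTU61, OTU62, OTU7, OTU9.

20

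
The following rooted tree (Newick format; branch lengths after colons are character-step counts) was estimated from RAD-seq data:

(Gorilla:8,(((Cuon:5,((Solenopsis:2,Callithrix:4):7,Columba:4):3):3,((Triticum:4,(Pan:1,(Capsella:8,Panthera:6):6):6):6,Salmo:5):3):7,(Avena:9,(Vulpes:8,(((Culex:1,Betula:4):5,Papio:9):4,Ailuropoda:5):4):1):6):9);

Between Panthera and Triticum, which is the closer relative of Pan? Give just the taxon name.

Panthera

The MRCA of Pan and Panthera subtends (Pan,(Capsella,Panthera)) (3 taxa).
The MRCA of Pan and Triticum subtends (Triticum,(Pan,(Capsella,Panthera))) (4 taxa).
The first is nested inside the second, so Pan shares a more recent common ancestor with Panthera.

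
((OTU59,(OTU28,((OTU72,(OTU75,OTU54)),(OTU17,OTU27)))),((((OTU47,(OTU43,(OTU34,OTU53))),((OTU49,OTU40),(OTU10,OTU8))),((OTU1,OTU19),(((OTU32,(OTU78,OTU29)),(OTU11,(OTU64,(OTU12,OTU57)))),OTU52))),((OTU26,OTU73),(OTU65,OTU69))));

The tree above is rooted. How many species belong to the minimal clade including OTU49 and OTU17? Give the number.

29

The MRCA of OTU49 and OTU17 is the root, so the clade is the entire tree.
That clade contains 29 terminal taxa: OTU1, OTU10, OTU11, OTU12, OTU17, OTU19, OTU26, OTU27, OTU28, OTU29, OTU32, OTU34, OTU40, OTU43, OTU47, OTU49, OTU52, OTU53, OTU54, OTU57, OTU59, OTU64, OTU65, OTU69, OTU72, OTU73, OTU75, OTU78, OTU8.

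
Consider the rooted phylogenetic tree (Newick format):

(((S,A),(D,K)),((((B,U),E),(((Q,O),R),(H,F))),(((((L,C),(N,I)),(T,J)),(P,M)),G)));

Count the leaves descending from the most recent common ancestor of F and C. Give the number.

17

The MRCA of F and C is the node subtending ((((B,U),E),(((Q,O),R),(H,F))),(((((L,C),(N,I)),(T,J)),(P,M)),G)).
That clade contains 17 terminal taxa: B, C, E, F, G, H, I, J, L, M, N, O, P, Q, R, T, U.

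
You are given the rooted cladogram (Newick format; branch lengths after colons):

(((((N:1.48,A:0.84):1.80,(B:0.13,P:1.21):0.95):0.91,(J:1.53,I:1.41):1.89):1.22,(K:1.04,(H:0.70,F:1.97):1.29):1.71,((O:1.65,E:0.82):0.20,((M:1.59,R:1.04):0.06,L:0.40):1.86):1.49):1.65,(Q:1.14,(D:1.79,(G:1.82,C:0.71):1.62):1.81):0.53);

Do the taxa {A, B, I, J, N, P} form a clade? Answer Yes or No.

Yes

The most recent common ancestor of these taxa subtends (((N,A),(B,P)),(J,I)).
That clade has exactly 6 tips — every listed taxon and nothing else — so the group is monophyletic.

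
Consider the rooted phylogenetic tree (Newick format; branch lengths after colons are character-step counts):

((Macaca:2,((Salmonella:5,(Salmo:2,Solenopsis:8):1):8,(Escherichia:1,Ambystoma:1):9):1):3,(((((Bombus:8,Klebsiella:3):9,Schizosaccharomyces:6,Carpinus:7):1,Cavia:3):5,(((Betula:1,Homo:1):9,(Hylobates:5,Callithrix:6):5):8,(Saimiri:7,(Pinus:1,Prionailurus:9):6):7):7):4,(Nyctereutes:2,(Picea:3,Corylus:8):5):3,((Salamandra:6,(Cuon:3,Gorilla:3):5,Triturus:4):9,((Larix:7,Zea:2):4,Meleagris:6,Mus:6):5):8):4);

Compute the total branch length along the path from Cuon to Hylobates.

The path runs Cuon → … → MRCA → … → Hylobates; the MRCA is the node subtending (((((Bombus,Klebsiella),Schizosaccharomyces,Carpinus),Cavia),(((Betula,Homo),(Hylobates,Callithrix)),(Saimiri,(Pinus,Prionailurus)))),(Nyctereutes,(Picea,Corylus)),((Salamandra,(Cuon,Gorilla),Triturus),((Larix,Zea),Meleagris,Mus))).
Branch lengths along that path: 3 + 5 + 9 + 8 + 4 + 7 + 8 + 5 + 5 = 54.

54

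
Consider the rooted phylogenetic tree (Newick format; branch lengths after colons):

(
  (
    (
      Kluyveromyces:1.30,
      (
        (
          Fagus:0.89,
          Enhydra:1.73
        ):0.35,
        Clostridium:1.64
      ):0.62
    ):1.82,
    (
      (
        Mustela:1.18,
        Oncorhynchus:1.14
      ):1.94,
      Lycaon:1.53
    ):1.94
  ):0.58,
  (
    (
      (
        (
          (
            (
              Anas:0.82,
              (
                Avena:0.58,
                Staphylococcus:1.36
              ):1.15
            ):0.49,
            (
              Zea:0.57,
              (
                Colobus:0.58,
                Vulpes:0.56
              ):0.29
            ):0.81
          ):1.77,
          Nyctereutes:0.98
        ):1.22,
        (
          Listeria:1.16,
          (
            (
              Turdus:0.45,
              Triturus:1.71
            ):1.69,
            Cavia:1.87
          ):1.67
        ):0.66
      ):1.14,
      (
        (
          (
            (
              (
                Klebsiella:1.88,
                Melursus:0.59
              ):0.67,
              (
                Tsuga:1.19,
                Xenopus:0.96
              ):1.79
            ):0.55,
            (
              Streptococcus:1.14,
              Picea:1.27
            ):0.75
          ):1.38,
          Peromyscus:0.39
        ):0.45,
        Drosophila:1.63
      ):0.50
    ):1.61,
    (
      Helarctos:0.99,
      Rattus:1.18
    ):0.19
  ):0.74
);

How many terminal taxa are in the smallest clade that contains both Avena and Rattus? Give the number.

21

The MRCA of Avena and Rattus is the node subtending ((((((Anas,(Avena,Staphylococcus)),(Zea,(Colobus,Vulpes))),Nyctereutes),(Listeria,((Turdus,Triturus),Cavia))),(((((Klebsiella,Melursus),(Tsuga,Xenopus)),(Streptococcus,Picea)),Peromyscus),Drosophila)),(Helarctos,Rattus)).
That clade contains 21 terminal taxa: Anas, Avena, Cavia, Colobus, Drosophila, Helarctos, Klebsiella, Listeria, Melursus, Nyctereutes, Peromyscus, Picea, Rattus, Staphylococcus, Streptococcus, Triturus, Tsuga, Turdus, Vulpes, Xenopus, Zea.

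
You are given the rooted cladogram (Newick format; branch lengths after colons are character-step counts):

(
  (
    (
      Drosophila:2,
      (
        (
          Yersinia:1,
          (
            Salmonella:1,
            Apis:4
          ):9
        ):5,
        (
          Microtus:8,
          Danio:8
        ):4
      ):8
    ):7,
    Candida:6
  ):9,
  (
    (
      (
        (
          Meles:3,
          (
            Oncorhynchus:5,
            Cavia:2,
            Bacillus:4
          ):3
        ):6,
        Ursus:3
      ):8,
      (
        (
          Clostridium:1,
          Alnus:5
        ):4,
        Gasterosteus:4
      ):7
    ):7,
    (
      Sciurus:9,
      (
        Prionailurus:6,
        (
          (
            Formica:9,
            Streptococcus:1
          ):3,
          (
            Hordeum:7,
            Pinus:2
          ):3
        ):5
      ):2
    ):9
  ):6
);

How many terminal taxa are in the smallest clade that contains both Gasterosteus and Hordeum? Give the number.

14

The MRCA of Gasterosteus and Hordeum is the node subtending ((((Meles,(Oncorhynchus,Cavia,Bacillus)),Ursus),((Clostridium,Alnus),Gasterosteus)),(Sciurus,(Prionailurus,((Formica,Streptococcus),(Hordeum,Pinus))))).
That clade contains 14 terminal taxa: Alnus, Bacillus, Cavia, Clostridium, Formica, Gasterosteus, Hordeum, Meles, Oncorhynchus, Pinus, Prionailurus, Sciurus, Streptococcus, Ursus.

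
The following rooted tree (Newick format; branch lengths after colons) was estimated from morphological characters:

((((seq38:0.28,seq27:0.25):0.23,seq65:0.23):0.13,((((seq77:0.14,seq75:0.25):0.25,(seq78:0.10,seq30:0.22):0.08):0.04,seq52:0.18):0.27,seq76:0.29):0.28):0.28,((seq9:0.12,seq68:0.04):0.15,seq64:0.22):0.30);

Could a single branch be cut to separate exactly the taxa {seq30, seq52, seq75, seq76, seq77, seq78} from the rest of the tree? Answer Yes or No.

The most recent common ancestor of these taxa subtends ((((seq77,seq75),(seq78,seq30)),seq52),seq76).
That clade has exactly 6 tips — every listed taxon and nothing else — so the group is monophyletic.

Yes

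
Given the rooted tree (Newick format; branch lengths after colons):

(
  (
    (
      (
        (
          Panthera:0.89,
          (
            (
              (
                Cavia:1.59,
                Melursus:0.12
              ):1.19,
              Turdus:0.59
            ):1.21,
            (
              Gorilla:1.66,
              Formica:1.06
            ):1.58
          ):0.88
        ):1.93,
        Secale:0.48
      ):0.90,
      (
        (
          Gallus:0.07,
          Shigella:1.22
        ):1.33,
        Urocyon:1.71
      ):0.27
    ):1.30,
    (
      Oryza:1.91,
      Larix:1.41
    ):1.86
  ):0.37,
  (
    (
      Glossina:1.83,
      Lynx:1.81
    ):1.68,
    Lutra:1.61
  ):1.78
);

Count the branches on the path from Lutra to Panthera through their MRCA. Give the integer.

7

The MRCA of Lutra and Panthera is the root of the tree.
From Lutra up to that node: 2 branches. From Panthera up to the same node: 5 branches. Total: 2 + 5 = 7.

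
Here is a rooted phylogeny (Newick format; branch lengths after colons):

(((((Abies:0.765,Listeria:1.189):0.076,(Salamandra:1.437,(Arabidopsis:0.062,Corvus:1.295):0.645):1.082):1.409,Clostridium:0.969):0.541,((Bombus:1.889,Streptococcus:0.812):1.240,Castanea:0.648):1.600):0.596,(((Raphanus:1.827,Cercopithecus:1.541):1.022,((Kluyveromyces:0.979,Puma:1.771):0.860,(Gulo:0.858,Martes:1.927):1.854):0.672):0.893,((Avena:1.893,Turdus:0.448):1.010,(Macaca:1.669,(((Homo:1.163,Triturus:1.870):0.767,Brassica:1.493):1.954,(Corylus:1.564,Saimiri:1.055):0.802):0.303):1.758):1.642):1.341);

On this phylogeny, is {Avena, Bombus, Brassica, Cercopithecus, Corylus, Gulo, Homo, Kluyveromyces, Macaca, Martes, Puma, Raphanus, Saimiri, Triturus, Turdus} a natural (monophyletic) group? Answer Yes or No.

No

The MRCA of the listed taxa is the root, so the smallest clade containing them is the whole tree.
That clade also contains Abies, Arabidopsis, Castanea, Clostridium, Corvus, Listeria, Salamandra, Streptococcus, which are not in the proposed group, so the group is not monophyletic.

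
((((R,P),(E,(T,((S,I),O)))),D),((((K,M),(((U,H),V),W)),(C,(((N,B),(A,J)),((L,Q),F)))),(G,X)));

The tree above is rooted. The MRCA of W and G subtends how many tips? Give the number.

16

The MRCA of W and G is the node subtending ((((K,M),(((U,H),V),W)),(C,(((N,B),(A,J)),((L,Q),F)))),(G,X)).
That clade contains 16 terminal taxa: A, B, C, F, G, H, J, K, L, M, N, Q, U, V, W, X.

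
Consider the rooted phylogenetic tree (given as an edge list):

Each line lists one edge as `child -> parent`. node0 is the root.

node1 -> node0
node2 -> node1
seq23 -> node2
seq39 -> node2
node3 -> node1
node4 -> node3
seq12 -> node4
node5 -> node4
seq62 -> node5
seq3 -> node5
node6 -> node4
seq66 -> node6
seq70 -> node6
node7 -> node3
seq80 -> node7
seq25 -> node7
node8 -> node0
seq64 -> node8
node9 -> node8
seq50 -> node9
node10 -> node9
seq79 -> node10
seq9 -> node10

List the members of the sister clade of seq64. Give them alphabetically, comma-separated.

seq50, seq79, seq9

seq64 attaches to the tree at the node subtending (seq64,(seq50,(seq79,seq9))).
The other lineage descending from that same node — the sister group — is (seq50,(seq79,seq9)); its 3 tips in alphabetical order are the answer.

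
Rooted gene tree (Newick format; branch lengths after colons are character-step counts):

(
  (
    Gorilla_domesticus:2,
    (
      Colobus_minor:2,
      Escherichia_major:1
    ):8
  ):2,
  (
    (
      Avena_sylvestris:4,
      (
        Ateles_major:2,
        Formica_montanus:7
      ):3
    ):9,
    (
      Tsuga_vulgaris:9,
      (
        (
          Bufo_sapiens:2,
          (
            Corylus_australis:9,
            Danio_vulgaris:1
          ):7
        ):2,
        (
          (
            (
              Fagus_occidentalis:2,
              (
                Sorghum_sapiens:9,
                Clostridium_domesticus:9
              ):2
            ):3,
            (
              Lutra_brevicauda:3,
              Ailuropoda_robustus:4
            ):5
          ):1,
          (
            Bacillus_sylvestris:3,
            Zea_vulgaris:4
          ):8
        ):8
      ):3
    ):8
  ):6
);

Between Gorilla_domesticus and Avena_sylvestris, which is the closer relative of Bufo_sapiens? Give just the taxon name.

Avena_sylvestris

The MRCA of Bufo_sapiens and Avena_sylvestris subtends ((Avena_sylvestris,(Ateles_major,Formica_montanus)),(Tsuga_vulgaris,((Bufo_sapiens,(Corylus_australis,Danio_vulgaris)),(((Fagus_occidentalis,(Sorghum_sapiens,Clostridium_domesticus)),(Lutra_brevicauda,Ailuropoda_robustus)),(Bacillus_sylvestris,Zea_vulgaris))))) (14 taxa).
The MRCA of Bufo_sapiens and Gorilla_domesticus is the root, subtending the entire tree (17 taxa).
The first is nested inside the second, so Bufo_sapiens shares a more recent common ancestor with Avena_sylvestris.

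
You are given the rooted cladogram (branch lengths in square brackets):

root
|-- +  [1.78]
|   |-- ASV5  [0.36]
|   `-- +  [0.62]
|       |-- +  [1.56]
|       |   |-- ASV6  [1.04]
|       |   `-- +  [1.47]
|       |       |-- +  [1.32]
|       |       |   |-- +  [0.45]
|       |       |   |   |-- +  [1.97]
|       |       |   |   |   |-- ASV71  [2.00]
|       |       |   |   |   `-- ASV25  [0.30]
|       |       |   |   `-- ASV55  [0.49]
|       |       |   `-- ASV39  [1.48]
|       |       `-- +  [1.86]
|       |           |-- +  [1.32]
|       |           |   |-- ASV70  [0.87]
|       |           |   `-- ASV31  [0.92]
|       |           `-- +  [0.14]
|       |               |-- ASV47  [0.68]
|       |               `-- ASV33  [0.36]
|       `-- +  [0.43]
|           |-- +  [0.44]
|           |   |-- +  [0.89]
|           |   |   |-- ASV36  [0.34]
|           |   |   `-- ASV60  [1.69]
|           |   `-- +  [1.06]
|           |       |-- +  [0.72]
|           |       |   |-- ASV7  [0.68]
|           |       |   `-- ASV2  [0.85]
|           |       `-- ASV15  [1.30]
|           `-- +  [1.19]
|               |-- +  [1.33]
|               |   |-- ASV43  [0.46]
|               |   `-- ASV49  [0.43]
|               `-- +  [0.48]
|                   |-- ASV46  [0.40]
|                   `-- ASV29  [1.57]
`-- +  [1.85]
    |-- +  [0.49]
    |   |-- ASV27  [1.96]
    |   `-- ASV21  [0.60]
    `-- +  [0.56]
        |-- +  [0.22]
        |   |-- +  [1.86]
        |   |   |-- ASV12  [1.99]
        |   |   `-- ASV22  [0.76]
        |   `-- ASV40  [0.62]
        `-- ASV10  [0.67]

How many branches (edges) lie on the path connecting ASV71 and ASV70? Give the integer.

7

The MRCA of ASV71 and ASV70 is the node subtending ((((ASV71,ASV25),ASV55),ASV39),((ASV70,ASV31),(ASV47,ASV33))).
From ASV71 up to that node: 4 branches. From ASV70 up to the same node: 3 branches. Total: 4 + 3 = 7.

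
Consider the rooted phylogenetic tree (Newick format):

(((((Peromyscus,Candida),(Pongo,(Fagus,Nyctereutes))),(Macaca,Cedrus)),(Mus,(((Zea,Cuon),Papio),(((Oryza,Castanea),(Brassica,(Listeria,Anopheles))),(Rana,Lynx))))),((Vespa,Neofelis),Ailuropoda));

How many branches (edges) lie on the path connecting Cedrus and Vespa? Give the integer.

The MRCA of Cedrus and Vespa is the root of the tree.
From Cedrus up to that node: 4 branches. From Vespa up to the same node: 3 branches. Total: 4 + 3 = 7.

7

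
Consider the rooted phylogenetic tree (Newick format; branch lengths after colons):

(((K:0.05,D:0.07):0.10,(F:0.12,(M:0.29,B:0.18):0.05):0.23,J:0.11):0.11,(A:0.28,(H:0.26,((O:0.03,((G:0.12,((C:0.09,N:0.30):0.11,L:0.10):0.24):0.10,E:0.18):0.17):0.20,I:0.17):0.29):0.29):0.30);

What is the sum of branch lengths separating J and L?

The path runs J → … → MRCA → … → L; the MRCA is the root of the tree.
Branch lengths along that path: 0.11 + 0.11 + 0.30 + 0.29 + 0.29 + 0.20 + 0.17 + 0.10 + 0.24 + 0.10 = 1.91.

1.91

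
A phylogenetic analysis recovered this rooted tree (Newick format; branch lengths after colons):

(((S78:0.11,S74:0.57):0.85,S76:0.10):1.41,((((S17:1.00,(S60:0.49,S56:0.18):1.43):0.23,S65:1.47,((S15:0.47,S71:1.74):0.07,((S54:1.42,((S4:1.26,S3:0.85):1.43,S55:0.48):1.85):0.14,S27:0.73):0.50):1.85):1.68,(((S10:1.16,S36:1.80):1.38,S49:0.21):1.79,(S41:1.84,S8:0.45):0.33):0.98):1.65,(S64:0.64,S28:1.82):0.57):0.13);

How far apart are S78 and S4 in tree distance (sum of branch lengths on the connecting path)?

12.86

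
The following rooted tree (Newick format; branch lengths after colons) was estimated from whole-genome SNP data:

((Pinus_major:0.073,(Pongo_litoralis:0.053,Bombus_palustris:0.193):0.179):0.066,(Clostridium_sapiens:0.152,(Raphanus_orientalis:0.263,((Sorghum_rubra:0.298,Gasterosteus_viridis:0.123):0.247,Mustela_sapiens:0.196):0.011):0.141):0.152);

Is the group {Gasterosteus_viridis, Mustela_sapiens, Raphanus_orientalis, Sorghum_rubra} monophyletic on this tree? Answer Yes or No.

The most recent common ancestor of these taxa subtends (Raphanus_orientalis,((Sorghum_rubra,Gasterosteus_viridis),Mustela_sapiens)).
That clade has exactly 4 tips — every listed taxon and nothing else — so the group is monophyletic.

Yes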